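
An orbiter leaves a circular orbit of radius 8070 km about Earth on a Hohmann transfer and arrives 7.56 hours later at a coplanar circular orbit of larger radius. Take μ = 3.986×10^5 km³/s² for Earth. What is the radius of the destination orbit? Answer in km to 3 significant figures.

Transfer time t = 7.56 hours = 27216 s, and t = π√(a_t³/μ).
So a_t = (μ t²/π²)^(1/3) = (3.986×10^5 × (27216)² / π²)^(1/3) = 31043 km.
Since a_t = (r₁ + r₂)/2, r₂ = 2a_t − r₁ = 2×31043 − 8070 = 54016 km.

r₂ = 54000 km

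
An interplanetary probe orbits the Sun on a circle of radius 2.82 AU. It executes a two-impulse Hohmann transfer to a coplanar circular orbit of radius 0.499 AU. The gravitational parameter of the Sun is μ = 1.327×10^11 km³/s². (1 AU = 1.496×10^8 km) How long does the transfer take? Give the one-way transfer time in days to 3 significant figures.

t = 390 days

In km: r₁ = 2.82 × 1.496×10^8 = 4.21872×10^8 km; r₂ = 0.499 × 1.496×10^8 = 7.46504×10^7 km.
Semi-major axis of the transfer orbit: a_t = (4.21872×10^8 + 7.46504×10^7)/2 = 2.482612×10^8 km.
Half the transfer-orbit period gives t = π√(a_t³/μ) = 3.373×10^7 s.
Converting: 3.373×10^7 s ÷ 86400 s/day = 390 days.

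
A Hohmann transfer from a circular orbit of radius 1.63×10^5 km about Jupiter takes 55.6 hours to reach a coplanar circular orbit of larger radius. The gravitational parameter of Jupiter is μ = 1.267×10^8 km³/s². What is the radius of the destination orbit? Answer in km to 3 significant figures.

r₂ = 1.44×10^6 km

Transfer time t = 55.6 hours = 2.0016×10^5 s, and t = π√(a_t³/μ).
So a_t = (μ t²/π²)^(1/3) = (1.267×10^8 × (2.0016×10^5)² / π²)^(1/3) = 8.0121×10^5 km.
Since a_t = (r₁ + r₂)/2, r₂ = 2a_t − r₁ = 2×8.0121×10^5 − 1.630×10^5 = 1.43942×10^6 km.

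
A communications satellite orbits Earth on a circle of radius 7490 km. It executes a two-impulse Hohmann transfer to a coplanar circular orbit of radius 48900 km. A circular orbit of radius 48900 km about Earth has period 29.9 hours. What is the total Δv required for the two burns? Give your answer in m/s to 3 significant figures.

From Kepler's third law T² = 4π²r³/μ at r = 48900 km, T = 29.9 hours = 29.9 × 3600 s = 1.0764×10^5 s: μ = 4π²r³/T² = 3.98418×10^5 km³/s².
The Hohmann ellipse has a_t = (r₁ + r₂)/2 = 28195 km.
Circular speed at r₁: v₁ = √(μ/r₁) = √(3.98418×10^5/7490) = 7.293 km/s.
Transfer-orbit speed at r₁ (v² = μ(2/r − 1/a)): v_p = √[μ(2/r₁ − 1/a_t)] = 9.605 km/s.
First burn Δv₁ = |v_p − v₁| = 2.312 km/s.
At r₂, v₂ = √(μ/r₂) = 2.854 km/s.
Transfer-orbit speed at r₂: v_a = √[μ(2/r₂ − 1/a_t)] = 1.471 km/s.
Second burn Δv₂ = |v₂ − v_a| = 1.383 km/s.
Δv = Δv₁ + Δv₂ = 2.312 + 1.383 = 3.695 km/s.

Δv = 3690 m/s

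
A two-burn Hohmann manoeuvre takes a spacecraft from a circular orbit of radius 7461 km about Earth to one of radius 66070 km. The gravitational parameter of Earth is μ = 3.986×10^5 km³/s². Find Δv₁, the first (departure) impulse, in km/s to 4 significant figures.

Semi-major axis of the transfer orbit: a_t = (7461 + 66070)/2 = 36765.5 km.
Circular speed at r = 7461 km: v_c = √(μ/r) = 7.309 km/s.
Vis-viva on the transfer ellipse at r = 7461 km gives v_t = √[μ(2/r − 1/a_t)] = 9.798 km/s.
Δv₁ = |v_t − v_c| = |9.798 − 7.309| = 2.489 km/s.

Δv₁ = 2.489 km/s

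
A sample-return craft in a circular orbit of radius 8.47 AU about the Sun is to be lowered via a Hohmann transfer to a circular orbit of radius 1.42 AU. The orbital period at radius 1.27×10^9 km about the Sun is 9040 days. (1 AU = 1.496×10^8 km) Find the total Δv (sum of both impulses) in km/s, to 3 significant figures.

Δv = 12.5 km/s

From Kepler's third law T² = 4π²r³/μ at r = 1.27×10^9 km, T = 9040 days = 9040 × 86400 s = 7.81056×10^8 s: μ = 4π²r³/T² = 1.32558×10^11 km³/s².
In km: r₁ = 8.47 × 1.496×10^8 = 1.267112×10^9 km; r₂ = 1.42 × 1.496×10^8 = 2.12432×10^8 km.
The Hohmann ellipse has a_t = (r₁ + r₂)/2 = 7.39772×10^8 km.
Circular speed at r₁: v₁ = √(μ/r₁) = √(1.32558×10^11/1.267112×10^9) = 10.228 km/s.
On the transfer ellipse at r₁, vis-viva equation gives v_a = √[μ(2/r₁ − 1/a_t)] = 5.4810 km/s.
First burn Δv₁ = |v_a − v₁| = 4.747 km/s.
Circular speed at r₂: v₂ = √(μ/r₂) = 24.980 km/s.
Transfer-orbit speed at r₂: v_p = √[μ(2/r₂ − 1/a_t)] = 32.693 km/s.
Second burn Δv₂ = |v₂ − v_p| = 7.713 km/s.
Total Δv = Δv₁ + Δv₂ = 12.46 km/s.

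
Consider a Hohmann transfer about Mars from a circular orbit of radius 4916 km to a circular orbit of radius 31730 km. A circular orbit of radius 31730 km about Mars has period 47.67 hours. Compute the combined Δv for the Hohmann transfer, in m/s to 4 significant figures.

Δv = 1492 m/s

From Kepler's third law T² = 4π²r³/μ at r = 31730 km, T = 47.67 hours = 47.67 × 3600 s = 1.71612×10^5 s: μ = 4π²r³/T² = 42822.8 km³/s².
The Hohmann ellipse has a_t = (r₁ + r₂)/2 = 18323 km.
Circular speed at r₁: v₁ = √(μ/r₁) = √(42822.8/4916) = 2.95142 km/s.
Transfer-orbit speed at r₁ (vis-viva): v_p = √[μ(2/r₁ − 1/a_t)] = 3.88390 km/s.
First burn Δv₁ = |v_p − v₁| = 0.93248 km/s.
At r₂, v₂ = √(μ/r₂) = 1.16172 km/s.
Transfer-orbit speed at r₂: v_a = √[μ(2/r₂ − 1/a_t)] = 0.601741 km/s.
Second burn Δv₂ = |v₂ − v_a| = 0.55998 km/s.
Total Δv = Δv₁ + Δv₂ = 1.492 km/s.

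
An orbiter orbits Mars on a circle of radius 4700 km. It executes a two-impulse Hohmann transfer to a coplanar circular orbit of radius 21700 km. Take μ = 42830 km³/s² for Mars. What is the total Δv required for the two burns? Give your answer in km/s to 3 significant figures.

Δv = 1.42 km/s

The Hohmann ellipse has a_t = (r₁ + r₂)/2 = 13200 km.
At r₁ the circular-orbit speed is v₁ = √(μ/r₁) = 3.0187 km/s.
On the transfer ellipse at r₁, vis-viva equation gives v_p = √[μ(2/r₁ − 1/a_t)] = 3.8705 km/s.
First burn Δv₁ = |v_p − v₁| = 0.8518 km/s.
Circular speed at r₂: v₂ = √(μ/r₂) = 1.4049 km/s.
Transfer-orbit speed at r₂: v_a = √[μ(2/r₂ − 1/a_t)] = 0.83831 km/s.
Second burn Δv₂ = |v₂ − v_a| = 0.5666 km/s.
Δv = Δv₁ + Δv₂ = 0.8518 + 0.5666 = 1.418 km/s.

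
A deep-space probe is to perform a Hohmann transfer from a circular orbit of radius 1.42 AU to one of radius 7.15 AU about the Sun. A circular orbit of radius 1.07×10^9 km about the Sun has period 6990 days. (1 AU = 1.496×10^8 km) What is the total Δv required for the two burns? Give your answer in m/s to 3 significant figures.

Δv = 12000 m/s

From Kepler's third law T² = 4π²r³/μ at r = 1.07×10^9 km, T = 6990 days = 6990 × 86400 s = 6.03936×10^8 s: μ = 4π²r³/T² = 1.32596×10^11 km³/s².
In km: r₁ = 1.42 × 1.496×10^8 = 2.12432×10^8 km; r₂ = 7.15 × 1.496×10^8 = 1.06964×10^9 km.
Semi-major axis of the transfer orbit: a_t = (2.12432×10^8 + 1.06964×10^9)/2 = 6.41036×10^8 km.
Circular speed at r₁: v₁ = √(μ/r₁) = √(1.32596×10^11/2.12432×10^8) = 24.9836 km/s.
On the transfer ellipse at r₁, vis-viva gives v_p = √[μ(2/r₁ − 1/a_t)] = 32.2725 km/s.
First burn Δv₁ = |v_p − v₁| = 7.289 km/s.
Circular speed at r₂: v₂ = √(μ/r₂) = 11.134 km/s.
Transfer-orbit speed at r₂: v_a = √[μ(2/r₂ − 1/a_t)] = 6.4094 km/s.
Second burn Δv₂ = |v₂ − v_a| = 4.725 km/s.
Total Δv = Δv₁ + Δv₂ = 12.01 km/s.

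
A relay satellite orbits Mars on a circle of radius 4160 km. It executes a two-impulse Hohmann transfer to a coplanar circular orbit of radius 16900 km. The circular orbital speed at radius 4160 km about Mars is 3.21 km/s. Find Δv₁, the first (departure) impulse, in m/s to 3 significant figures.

From the circular-orbit relation v² = μ/r at r = 4160 km: μ = v²r = (3.21)² × 4160 = 42865.1 km³/s².
The Hohmann ellipse has a_t = (r₁ + r₂)/2 = 10530 km.
On the circular orbit at r = 4160 km, v_c = √(μ/r) = 3.2100 km/s.
Vis-viva on the transfer ellipse at r = 4160 km gives v_t = √[μ(2/r − 1/a_t)] = 4.0666 km/s.
Δv₁ = |v_t − v_c| = |4.0666 − 3.2100| = 0.8566 km/s.

Δv₁ = 857 m/s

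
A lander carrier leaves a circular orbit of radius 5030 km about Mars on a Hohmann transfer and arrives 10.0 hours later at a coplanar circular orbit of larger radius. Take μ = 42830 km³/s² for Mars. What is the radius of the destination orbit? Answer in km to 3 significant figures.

r₂ = 30500 km

Transfer time t = 10.0 hours = 36000 s, and t = π√(a_t³/μ).
So a_t = (μ t²/π²)^(1/3) = (42830 × (36000)² / π²)^(1/3) = 17784 km.
Since a_t = (r₁ + r₂)/2, r₂ = 2a_t − r₁ = 2×17784 − 5030 = 30538 km.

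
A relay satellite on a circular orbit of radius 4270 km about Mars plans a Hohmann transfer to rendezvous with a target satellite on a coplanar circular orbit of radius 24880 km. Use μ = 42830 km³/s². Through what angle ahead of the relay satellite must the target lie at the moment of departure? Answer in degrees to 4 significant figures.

Semi-major axis of the transfer orbit: a_t = (4270 + 24880)/2 = 14575 km.
Transfer time t = π√(a_t³/μ) = 26711 s.
The target's mean motion on its circular orbit is ω₂ = √(μ/r₂³) = 5.2735×10^-5 rad/s.
Angle swept by the target during transfer: ω₂·t = 1.4086 rad = 80.71°.
The relay satellite traverses 180° on the transfer ellipse, so the target must lead by 180° − 80.71° = 99.29°.

φ = 99.29°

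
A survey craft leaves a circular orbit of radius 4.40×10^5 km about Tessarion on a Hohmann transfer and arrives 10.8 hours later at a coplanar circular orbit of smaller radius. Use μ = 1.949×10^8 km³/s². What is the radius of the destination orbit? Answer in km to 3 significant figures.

r₂ = 1.80×10^5 km

Transfer time t = 10.8 hours = 38880 s, and t = π√(a_t³/μ).
So a_t = (μ t²/π²)^(1/3) = (1.949×10^8 × (38880)² / π²)^(1/3) = 3.1021×10^5 km.
Since a_t = (r₁ + r₂)/2, r₂ = 2a_t − r₁ = 2×3.1021×10^5 − 4.400×10^5 = 1.8042×10^5 km.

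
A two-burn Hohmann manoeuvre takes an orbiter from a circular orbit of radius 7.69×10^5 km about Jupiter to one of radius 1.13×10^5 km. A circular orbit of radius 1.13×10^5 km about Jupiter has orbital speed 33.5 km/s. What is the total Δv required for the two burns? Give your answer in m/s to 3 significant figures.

Δv = 17100 m/s

From the circular-orbit relation v² = μ/r at r = 1.13×10^5 km: μ = v²r = (33.5)² × 1.13×10^5 = 1.26814×10^8 km³/s².
The Hohmann ellipse has a_t = (r₁ + r₂)/2 = 4.410×10^5 km.
At r₁ the circular-orbit speed is v₁ = √(μ/r₁) = 12.8417 km/s.
On the transfer ellipse at r₁, v² = μ(2/r − 1/a) gives v_a = √[μ(2/r₁ − 1/a_t)] = 6.50041 km/s.
First burn Δv₁ = |v_a − v₁| = 6.341 km/s.
Circular speed at r₂: v₂ = √(μ/r₂) = 33.50 km/s.
Transfer-orbit speed at r₂: v_p = √[μ(2/r₂ − 1/a_t)] = 44.24 km/s.
Second burn Δv₂ = |v₂ − v_p| = 10.74 km/s.
Δv = Δv₁ + Δv₂ = 6.341 + 10.74 = 17.08 km/s.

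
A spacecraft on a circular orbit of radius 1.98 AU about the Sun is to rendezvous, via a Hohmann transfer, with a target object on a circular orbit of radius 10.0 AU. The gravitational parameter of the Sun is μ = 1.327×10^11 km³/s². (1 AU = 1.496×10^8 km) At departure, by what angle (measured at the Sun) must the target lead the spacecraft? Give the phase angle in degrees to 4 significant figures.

φ = 96.55°

In km: r₁ = 1.98 × 1.496×10^8 = 2.96208×10^8 km; r₂ = 10.0 × 1.496×10^8 = 1.496×10^9 km.
Transfer-ellipse semi-major axis a_t = (r₁ + r₂)/2 = (2.96208×10^8 + 1.496×10^9)/2 = 8.96104×10^8 km.
The half-period of the transfer ellipse is t = π√(a_t³/μ) = 2.3134×10^8 s.
Target angular speed ω₂ = √(μ/r₂³) = 6.2956×10^-9 rad/s.
Angle swept by the target during transfer: ω₂·t = 1.4564 rad = 83.45°.
The spacecraft traverses 180° on the transfer ellipse, so the target must lead by 180° − 83.45° = 96.55°.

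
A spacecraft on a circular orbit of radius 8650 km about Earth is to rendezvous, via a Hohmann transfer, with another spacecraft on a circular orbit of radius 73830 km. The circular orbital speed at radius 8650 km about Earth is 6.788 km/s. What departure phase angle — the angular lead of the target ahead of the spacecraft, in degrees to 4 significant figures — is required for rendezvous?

φ = 104.9°

From the circular-orbit relation v² = μ/r at r = 8650 km: μ = v²r = (6.788)² × 8650 = 3.98566×10^5 km³/s².
Transfer-ellipse semi-major axis a_t = (r₁ + r₂)/2 = (8650 + 73830)/2 = 41240 km.
Transfer time t = π√(a_t³/μ) = 41675.2 s.
The target's mean motion on its circular orbit is ω₂ = √(μ/r₂³) = 3.14703×10^-5 rad/s.
Angle swept by the target during transfer: ω₂·t = 1.31153 rad = 75.145°.
Arrival is 180° from departure on the ellipse, so φ = 180° − 75.145° = 104.9°.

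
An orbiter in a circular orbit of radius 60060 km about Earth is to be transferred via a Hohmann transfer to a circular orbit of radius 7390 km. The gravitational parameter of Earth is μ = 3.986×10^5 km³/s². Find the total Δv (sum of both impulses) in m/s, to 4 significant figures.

The Hohmann ellipse has a_t = (r₁ + r₂)/2 = 33725 km.
Circular speed at r₁: v₁ = √(μ/r₁) = √(3.986×10^5/60060) = 2.576 km/s.
On the transfer ellipse at r₁, vis-viva gives v_a = √[μ(2/r₁ − 1/a_t)] = 1.206 km/s.
First burn Δv₁ = |v_a − v₁| = 1.370 km/s.
Circular speed at r₂: v₂ = √(μ/r₂) = 7.344 km/s.
Transfer-orbit speed at r₂: v_p = √[μ(2/r₂ − 1/a_t)] = 9.801 km/s.
Second burn Δv₂ = |v₂ − v_p| = 2.457 km/s.
Δv = Δv₁ + Δv₂ = 1.370 + 2.457 = 3.827 km/s.

Δv = 3827 m/s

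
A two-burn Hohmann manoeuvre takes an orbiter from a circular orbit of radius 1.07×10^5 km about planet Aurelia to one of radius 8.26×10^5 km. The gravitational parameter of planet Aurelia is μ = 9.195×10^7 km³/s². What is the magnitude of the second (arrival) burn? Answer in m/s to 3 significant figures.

Δv₂ = 5500 m/s

Transfer-ellipse semi-major axis a_t = (r₁ + r₂)/2 = (1.070×10^5 + 8.260×10^5)/2 = 4.665×10^5 km.
Circular speed at r = 8.260×10^5 km: v_c = √(μ/r) = 10.551 km/s.
Transfer-orbit speed at the same r (vis-viva, a = a_t): v_t = √[μ(2/r − 1/a_t)] = 5.0530 km/s.
Δv₂ = |v_t − v_c| = |5.0530 − 10.551| = 5.498 km/s.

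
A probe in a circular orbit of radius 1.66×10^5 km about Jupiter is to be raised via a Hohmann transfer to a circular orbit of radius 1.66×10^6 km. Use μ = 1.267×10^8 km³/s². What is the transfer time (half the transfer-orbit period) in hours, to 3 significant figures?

Semi-major axis of the transfer orbit: a_t = (1.660×10^5 + 1.660×10^6)/2 = 9.130×10^5 km.
Transfer time t = π√(a_t³/μ) = π√((9.130×10^5)³ / 1.267×10^8) = 2.435×10^5 s.
Converting: 2.435×10^5 s ÷ 3600 s/hour = 67.6 hours.

t = 67.6 hours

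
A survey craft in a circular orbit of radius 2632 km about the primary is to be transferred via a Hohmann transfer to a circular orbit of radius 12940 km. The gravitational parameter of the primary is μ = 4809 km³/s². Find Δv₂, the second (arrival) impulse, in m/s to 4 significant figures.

Δv₂ = 255.2 m/s

The Hohmann ellipse has a_t = (r₁ + r₂)/2 = 7786 km.
Circular speed at r = 12940 km: v_c = √(μ/r) = 0.6096 km/s.
Transfer-orbit speed at the same r (vis-viva, a = a_t): v_t = √[μ(2/r − 1/a_t)] = 0.3544 km/s.
Δv₂ = |v_t − v_c| = |0.3544 − 0.6096| = 0.2552 km/s.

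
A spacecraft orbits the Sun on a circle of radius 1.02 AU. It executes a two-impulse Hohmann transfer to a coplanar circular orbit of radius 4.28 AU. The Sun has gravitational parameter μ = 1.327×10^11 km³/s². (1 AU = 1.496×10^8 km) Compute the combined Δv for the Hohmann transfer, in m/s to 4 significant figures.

Δv = 13450 m/s

In km: r₁ = 1.02 × 1.496×10^8 = 1.52592×10^8 km; r₂ = 4.28 × 1.496×10^8 = 6.40288×10^8 km.
Semi-major axis of the transfer orbit: a_t = (1.52592×10^8 + 6.40288×10^8)/2 = 3.9644×10^8 km.
Circular speed at r₁: v₁ = √(μ/r₁) = √(1.327×10^11/1.52592×10^8) = 29.4896 km/s.
Transfer-orbit speed at r₁ (vis-viva): v_p = √[μ(2/r₁ − 1/a_t)] = 37.4773 km/s.
First burn Δv₁ = |v_p − v₁| = 7.988 km/s.
Circular speed at r₂: v₂ = √(μ/r₂) = 14.3962 km/s.
Transfer-orbit speed at r₂: v_a = √[μ(2/r₂ − 1/a_t)] = 8.93151 km/s.
Second burn Δv₂ = |v₂ − v_a| = 5.465 km/s.
Δv = Δv₁ + Δv₂ = 7.988 + 5.465 = 13.45 km/s.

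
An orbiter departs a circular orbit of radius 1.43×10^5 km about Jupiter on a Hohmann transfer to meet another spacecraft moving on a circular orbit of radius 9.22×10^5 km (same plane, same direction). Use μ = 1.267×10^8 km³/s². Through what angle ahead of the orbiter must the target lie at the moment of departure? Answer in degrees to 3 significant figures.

The Hohmann ellipse has a_t = (r₁ + r₂)/2 = 5.325×10^5 km.
The half-period of the transfer ellipse is t = π√(a_t³/μ) = 1.085×10^5 s.
Target angular speed ω₂ = √(μ/r₂³) = 1.271×10^-5 rad/s.
Angle swept by the target during transfer: ω₂·t = 1.379 rad = 79.01°.
The orbiter traverses 180° on the transfer ellipse, so the target must lead by 180° − 79.01° = 101°.

φ = 101°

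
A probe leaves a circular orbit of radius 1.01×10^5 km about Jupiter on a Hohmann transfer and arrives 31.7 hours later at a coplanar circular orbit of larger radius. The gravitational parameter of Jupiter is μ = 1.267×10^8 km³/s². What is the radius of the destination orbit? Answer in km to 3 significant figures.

Transfer time t = 31.7 hours = 1.1412×10^5 s, and t = π√(a_t³/μ).
So a_t = (μ t²/π²)^(1/3) = (1.267×10^8 × (1.1412×10^5)² / π²)^(1/3) = 5.5089×10^5 km.
Since a_t = (r₁ + r₂)/2, r₂ = 2a_t − r₁ = 2×5.5089×10^5 − 1.010×10^5 = 1.00078×10^6 km.

r₂ = 1.00×10^6 km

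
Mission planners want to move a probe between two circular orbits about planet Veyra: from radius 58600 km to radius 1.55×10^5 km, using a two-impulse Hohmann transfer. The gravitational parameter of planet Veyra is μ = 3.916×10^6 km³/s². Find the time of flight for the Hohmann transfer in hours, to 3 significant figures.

Semi-major axis of the transfer orbit: a_t = (58600 + 1.550×10^5)/2 = 1.068×10^5 km.
Half the transfer-orbit period gives t = π√(a_t³/μ) = 55410 s.
Converting: 55410 s ÷ 3600 s/hour = 15.4 hours.

t = 15.4 hours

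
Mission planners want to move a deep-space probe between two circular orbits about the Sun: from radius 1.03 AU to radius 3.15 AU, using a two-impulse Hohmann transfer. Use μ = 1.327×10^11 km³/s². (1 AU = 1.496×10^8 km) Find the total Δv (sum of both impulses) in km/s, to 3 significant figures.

In km: r₁ = 1.03 × 1.496×10^8 = 1.54088×10^8 km; r₂ = 3.15 × 1.496×10^8 = 4.7124×10^8 km.
Semi-major axis of the transfer orbit: a_t = (1.54088×10^8 + 4.7124×10^8)/2 = 3.12664×10^8 km.
At r₁ the circular-orbit speed is v₁ = √(μ/r₁) = 29.346 km/s.
On the transfer ellipse at r₁, vis-viva gives v_p = √[μ(2/r₁ − 1/a_t)] = 36.027 km/s.
First burn Δv₁ = |v_p − v₁| = 6.681 km/s.
Circular speed at r₂: v₂ = √(μ/r₂) = 16.78 km/s.
Transfer-orbit speed at r₂: v_a = √[μ(2/r₂ − 1/a_t)] = 11.78 km/s.
Second burn Δv₂ = |v₂ − v_a| = 5.000 km/s.
Total Δv = Δv₁ + Δv₂ = 11.68 km/s.

Δv = 11.7 km/s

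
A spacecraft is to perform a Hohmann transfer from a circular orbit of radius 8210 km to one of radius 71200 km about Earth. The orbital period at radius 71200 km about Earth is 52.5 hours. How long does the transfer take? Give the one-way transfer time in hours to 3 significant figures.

t = 10.9 hours

From Kepler's third law T² = 4π²r³/μ at r = 71200 km, T = 52.5 hours = 52.5 × 3600 s = 1.890×10^5 s: μ = 4π²r³/T² = 3.98911×10^5 km³/s².
The Hohmann ellipse has a_t = (r₁ + r₂)/2 = 39705 km.
Half the transfer-orbit period gives t = π√(a_t³/μ) = 39350 s.
Converting: 39350 s ÷ 3600 s/hour = 10.9 hours.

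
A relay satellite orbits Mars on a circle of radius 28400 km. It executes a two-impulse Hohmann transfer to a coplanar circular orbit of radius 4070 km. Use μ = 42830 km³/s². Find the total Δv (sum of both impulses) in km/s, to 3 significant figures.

Semi-major axis of the transfer orbit: a_t = (28400 + 4070)/2 = 16235 km.
Circular speed at r₁: v₁ = √(μ/r₁) = √(42830/28400) = 1.22805 km/s.
On the transfer ellipse at r₁, vis-viva equation gives v_a = √[μ(2/r₁ − 1/a_t)] = 0.614874 km/s.
First burn Δv₁ = |v_a − v₁| = 0.6132 km/s.
At r₂, v₂ = √(μ/r₂) = 3.244 km/s.
Transfer-orbit speed at r₂: v_p = √[μ(2/r₂ − 1/a_t)] = 4.291 km/s.
Second burn Δv₂ = |v₂ − v_p| = 1.047 km/s.
Total Δv = Δv₁ + Δv₂ = 1.660 km/s.

Δv = 1.66 km/s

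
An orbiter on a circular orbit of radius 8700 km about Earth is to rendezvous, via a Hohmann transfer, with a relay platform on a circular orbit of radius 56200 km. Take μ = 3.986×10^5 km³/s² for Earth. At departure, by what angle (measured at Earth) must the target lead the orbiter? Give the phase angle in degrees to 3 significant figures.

φ = 101°

The Hohmann ellipse has a_t = (r₁ + r₂)/2 = 32450 km.
The half-period of the transfer ellipse is t = π√(a_t³/μ) = 29087 s.
The target's mean motion on its circular orbit is ω₂ = √(μ/r₂³) = 4.7388×10^-5 rad/s.
Angle swept by the target during transfer: ω₂·t = 1.3784 rad = 78.98°.
Arrival is 180° from departure on the ellipse, so φ = 180° − 78.98° = 101°.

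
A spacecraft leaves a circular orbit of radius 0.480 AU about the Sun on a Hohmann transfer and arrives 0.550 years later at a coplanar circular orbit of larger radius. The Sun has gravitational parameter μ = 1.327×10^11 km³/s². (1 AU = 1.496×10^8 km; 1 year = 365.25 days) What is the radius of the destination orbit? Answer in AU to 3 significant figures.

In km: r₁ = 0.480 × 1.496×10^8 = 7.1808×10^7 km.
Transfer time t = 0.550 years × 365.25 × 86400 s = 1.735668×10^7 s, and t = π√(a_t³/μ).
So a_t = (μ t²/π²)^(1/3) = (1.327×10^11 × (1.735668×10^7)² / π²)^(1/3) = 1.5940×10^8 km.
Since a_t = (r₁ + r₂)/2, r₂ = 2a_t − r₁ = 2×1.5940×10^8 − 7.1808×10^7 = 2.46992×10^8 km.
In AU: r₂ = 2.46992×10^8 / 1.496×10^8 = 1.65 AU.

r₂ = 1.65 AU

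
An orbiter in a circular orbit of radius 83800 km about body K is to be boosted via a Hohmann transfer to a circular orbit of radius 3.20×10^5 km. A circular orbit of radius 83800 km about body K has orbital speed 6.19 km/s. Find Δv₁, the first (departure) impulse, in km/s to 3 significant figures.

From the circular-orbit relation v² = μ/r at r = 83800 km: μ = v²r = (6.19)² × 83800 = 3.21089×10^6 km³/s².
Semi-major axis of the transfer orbit: a_t = (83800 + 3.200×10^5)/2 = 2.019×10^5 km.
On the circular orbit at r = 83800 km, v_c = √(μ/r) = 6.190 km/s.
Vis-viva on the transfer ellipse at r = 83800 km gives v_t = √[μ(2/r − 1/a_t)] = 7.793 km/s.
Δv₁ = |v_t − v_c| = |7.793 − 6.190| = 1.603 km/s.

Δv₁ = 1.60 km/s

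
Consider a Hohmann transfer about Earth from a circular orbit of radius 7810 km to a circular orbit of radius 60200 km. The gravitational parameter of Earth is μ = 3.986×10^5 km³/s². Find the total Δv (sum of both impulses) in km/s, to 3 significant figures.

Transfer-ellipse semi-major axis a_t = (r₁ + r₂)/2 = (7810 + 60200)/2 = 34005 km.
Circular speed at r₁: v₁ = √(μ/r₁) = √(3.986×10^5/7810) = 7.144 km/s.
On the transfer ellipse at r₁, vis-viva equation gives v_p = √[μ(2/r₁ − 1/a_t)] = 9.505 km/s.
First burn Δv₁ = |v_p − v₁| = 2.361 km/s.
At r₂, v₂ = √(μ/r₂) = 2.573 km/s.
Transfer-orbit speed at r₂: v_a = √[μ(2/r₂ − 1/a_t)] = 1.233 km/s.
Second burn Δv₂ = |v₂ − v_a| = 1.340 km/s.
Total Δv = Δv₁ + Δv₂ = 3.701 km/s.

Δv = 3.70 km/s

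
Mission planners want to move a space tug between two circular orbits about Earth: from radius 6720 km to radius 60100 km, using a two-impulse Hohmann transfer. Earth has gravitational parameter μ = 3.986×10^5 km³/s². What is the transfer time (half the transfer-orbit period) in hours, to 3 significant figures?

t = 8.44 hours

Semi-major axis of the transfer orbit: a_t = (6720 + 60100)/2 = 33410 km.
By Kepler's third law the transfer-orbit period is T = 2π√(a_t³/μ), so t = T/2 = 30390 s.
Converting: 30390 s ÷ 3600 s/hour = 8.44 hours.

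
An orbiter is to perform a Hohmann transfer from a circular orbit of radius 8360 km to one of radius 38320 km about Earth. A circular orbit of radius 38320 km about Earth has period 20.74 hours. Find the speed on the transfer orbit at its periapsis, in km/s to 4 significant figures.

From Kepler's third law T² = 4π²r³/μ at r = 38320 km, T = 20.74 hours = 20.74 × 3600 s = 74664 s: μ = 4π²r³/T² = 3.98487×10^5 km³/s².
Semi-major axis of the transfer orbit: a_t = (8360 + 38320)/2 = 23340 km.
At periapsis, r = 8360 km.
From the vis-viva equation, v = √[μ(2/r − 1/a_t)] = 8.846 km/s.

v = 8.846 km/s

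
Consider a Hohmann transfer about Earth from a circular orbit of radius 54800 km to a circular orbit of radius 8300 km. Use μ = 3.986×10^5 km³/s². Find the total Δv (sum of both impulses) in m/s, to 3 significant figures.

Δv = 3520 m/s

Semi-major axis of the transfer orbit: a_t = (54800 + 8300)/2 = 31550 km.
At r₁ the circular-orbit speed is v₁ = √(μ/r₁) = 2.697 km/s.
Transfer-orbit speed at r₁ (vis-viva): v_a = √[μ(2/r₁ − 1/a_t)] = 1.383 km/s.
First burn Δv₁ = |v_a − v₁| = 1.314 km/s.
Circular speed at r₂: v₂ = √(μ/r₂) = 6.930 km/s.
Transfer-orbit speed at r₂: v_p = √[μ(2/r₂ − 1/a_t)] = 9.133 km/s.
Second burn Δv₂ = |v₂ − v_p| = 2.203 km/s.
Δv = Δv₁ + Δv₂ = 1.314 + 2.203 = 3.517 km/s.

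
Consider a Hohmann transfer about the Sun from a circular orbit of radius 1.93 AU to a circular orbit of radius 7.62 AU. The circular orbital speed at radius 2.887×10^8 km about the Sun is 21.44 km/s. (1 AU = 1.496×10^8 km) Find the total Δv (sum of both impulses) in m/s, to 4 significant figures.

Δv = 9574 m/s

From the circular-orbit relation v² = μ/r at r = 2.887×10^8 km: μ = v²r = (21.44)² × 2.887×10^8 = 1.32708×10^11 km³/s².
In km: r₁ = 1.93 × 1.496×10^8 = 2.88728×10^8 km; r₂ = 7.62 × 1.496×10^8 = 1.139952×10^9 km.
The Hohmann ellipse has a_t = (r₁ + r₂)/2 = 7.1434×10^8 km.
At r₁ the circular-orbit speed is v₁ = √(μ/r₁) = 21.439 km/s.
Transfer-orbit speed at r₁ (vis-viva equation): v_p = √[μ(2/r₁ − 1/a_t)] = 27.083 km/s.
First burn Δv₁ = |v_p − v₁| = 5.644 km/s.
At r₂, v₂ = √(μ/r₂) = 10.79 km/s.
Transfer-orbit speed at r₂: v_a = √[μ(2/r₂ − 1/a_t)] = 6.860 km/s.
Second burn Δv₂ = |v₂ − v_a| = 3.930 km/s.
Δv = Δv₁ + Δv₂ = 5.644 + 3.930 = 9.574 km/s.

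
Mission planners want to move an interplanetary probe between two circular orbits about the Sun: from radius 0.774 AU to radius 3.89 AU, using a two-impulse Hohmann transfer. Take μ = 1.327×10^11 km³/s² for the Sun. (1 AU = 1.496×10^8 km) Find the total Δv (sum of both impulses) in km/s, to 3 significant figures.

Δv = 16.3 km/s

In km: r₁ = 0.774 × 1.496×10^8 = 1.157904×10^8 km; r₂ = 3.89 × 1.496×10^8 = 5.81944×10^8 km.
Semi-major axis of the transfer orbit: a_t = (1.157904×10^8 + 5.81944×10^8)/2 = 3.488672×10^8 km.
At r₁ the circular-orbit speed is v₁ = √(μ/r₁) = 33.85 km/s.
On the transfer ellipse at r₁, v² = μ(2/r − 1/a) gives v_p = √[μ(2/r₁ − 1/a_t)] = 43.72 km/s.
First burn Δv₁ = |v_p − v₁| = 9.870 km/s.
At r₂, v₂ = √(μ/r₂) = 15.101 km/s.
Transfer-orbit speed at r₂: v_a = √[μ(2/r₂ − 1/a_t)] = 8.6996 km/s.
Second burn Δv₂ = |v₂ − v_a| = 6.401 km/s.
Δv = Δv₁ + Δv₂ = 9.870 + 6.401 = 16.27 km/s.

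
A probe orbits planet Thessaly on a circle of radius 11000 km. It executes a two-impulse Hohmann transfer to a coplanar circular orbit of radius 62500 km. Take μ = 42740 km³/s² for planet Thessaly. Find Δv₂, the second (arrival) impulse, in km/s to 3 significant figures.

Semi-major axis of the transfer orbit: a_t = (11000 + 62500)/2 = 36750 km.
Circular speed at r = 62500 km: v_c = √(μ/r) = 0.8269 km/s.
Transfer-orbit speed at the same r (vis-viva, a = a_t): v_t = √[μ(2/r − 1/a_t)] = 0.4524 km/s.
Δv₂ = |v_t − v_c| = |0.4524 − 0.8269| = 0.3745 km/s.

Δv₂ = 0.375 km/s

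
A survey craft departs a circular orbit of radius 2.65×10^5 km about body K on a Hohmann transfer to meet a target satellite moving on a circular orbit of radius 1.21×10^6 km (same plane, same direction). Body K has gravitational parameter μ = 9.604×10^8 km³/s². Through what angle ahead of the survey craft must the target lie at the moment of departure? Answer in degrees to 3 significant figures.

Semi-major axis of the transfer orbit: a_t = (2.650×10^5 + 1.210×10^6)/2 = 7.375×10^5 km.
The half-period of the transfer ellipse is t = π√(a_t³/μ) = 64204.7 s.
The target's mean motion on its circular orbit is ω₂ = √(μ/r₂³) = 2.32835×10^-5 rad/s.
Angle swept by the target during transfer: ω₂·t = 1.49491 rad = 85.652°.
Arrival is 180° from departure on the ellipse, so φ = 180° − 85.652° = 94.3°.

φ = 94.3°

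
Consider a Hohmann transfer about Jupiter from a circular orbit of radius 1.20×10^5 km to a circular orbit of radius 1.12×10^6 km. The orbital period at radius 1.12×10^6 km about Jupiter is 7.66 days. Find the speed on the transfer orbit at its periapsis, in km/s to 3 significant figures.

v = 43.7 km/s

From Kepler's third law T² = 4π²r³/μ at r = 1.12×10^6 km, T = 7.66 days = 7.66 × 86400 s = 6.61824×10^5 s: μ = 4π²r³/T² = 1.26628×10^8 km³/s².
Transfer-ellipse semi-major axis a_t = (r₁ + r₂)/2 = (1.200×10^5 + 1.120×10^6)/2 = 6.200×10^5 km.
At periapsis, r = 1.200×10^5 km.
Applying v² = μ(2/r − 1/a_t): v = 43.66 km/s.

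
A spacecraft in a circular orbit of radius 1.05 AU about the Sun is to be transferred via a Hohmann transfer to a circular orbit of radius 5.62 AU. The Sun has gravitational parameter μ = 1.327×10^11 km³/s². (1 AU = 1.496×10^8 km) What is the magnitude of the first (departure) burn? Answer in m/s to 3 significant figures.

Δv₁ = 8670 m/s

In km: r₁ = 1.05 × 1.496×10^8 = 1.5708×10^8 km; r₂ = 5.62 × 1.496×10^8 = 8.40752×10^8 km.
Transfer-ellipse semi-major axis a_t = (r₁ + r₂)/2 = (1.5708×10^8 + 8.40752×10^8)/2 = 4.98916×10^8 km.
On the circular orbit at r = 1.5708×10^8 km, v_c = √(μ/r) = 29.0653 km/s.
Transfer-orbit speed at the same r (vis-viva, a = a_t): v_t = √[μ(2/r − 1/a_t)] = 37.7307 km/s.
Δv₁ = |v_t − v_c| = |37.7307 − 29.0653| = 8.665 km/s.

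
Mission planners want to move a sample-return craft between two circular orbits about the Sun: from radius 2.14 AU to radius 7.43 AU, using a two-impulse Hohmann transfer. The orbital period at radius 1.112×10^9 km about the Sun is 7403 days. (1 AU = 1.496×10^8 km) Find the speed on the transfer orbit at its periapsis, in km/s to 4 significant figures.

v = 25.37 km/s

From Kepler's third law T² = 4π²r³/μ at r = 1.112×10^9 km, T = 7403 days = 7403 × 86400 s = 6.396192×10^8 s: μ = 4π²r³/T² = 1.32688×10^11 km³/s².
In km: r₁ = 2.14 × 1.496×10^8 = 3.20144×10^8 km; r₂ = 7.43 × 1.496×10^8 = 1.111528×10^9 km.
The Hohmann ellipse has a_t = (r₁ + r₂)/2 = 7.15836×10^8 km.
The periapsis of the transfer ellipse is at r = 3.20144×10^8 km.
Applying v² = μ(2/r − 1/a_t): v = 25.37 km/s.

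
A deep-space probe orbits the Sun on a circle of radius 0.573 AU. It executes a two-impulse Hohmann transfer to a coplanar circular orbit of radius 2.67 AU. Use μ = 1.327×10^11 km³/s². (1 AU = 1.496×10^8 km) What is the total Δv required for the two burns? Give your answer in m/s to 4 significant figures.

Δv = 18530 m/s

In km: r₁ = 0.573 × 1.496×10^8 = 8.57208×10^7 km; r₂ = 2.67 × 1.496×10^8 = 3.99432×10^8 km.
Semi-major axis of the transfer orbit: a_t = (8.57208×10^7 + 3.99432×10^8)/2 = 2.425764×10^8 km.
Circular speed at r₁: v₁ = √(μ/r₁) = √(1.327×10^11/8.57208×10^7) = 39.35 km/s.
Transfer-orbit speed at r₁ (vis-viva): v_p = √[μ(2/r₁ − 1/a_t)] = 50.49 km/s.
First burn Δv₁ = |v_p − v₁| = 11.14 km/s.
Circular speed at r₂: v₂ = √(μ/r₂) = 18.227 km/s.
Transfer-orbit speed at r₂: v_a = √[μ(2/r₂ − 1/a_t)] = 10.835 km/s.
Second burn Δv₂ = |v₂ − v_a| = 7.392 km/s.
Δv = Δv₁ + Δv₂ = 11.14 + 7.392 = 18.53 km/s.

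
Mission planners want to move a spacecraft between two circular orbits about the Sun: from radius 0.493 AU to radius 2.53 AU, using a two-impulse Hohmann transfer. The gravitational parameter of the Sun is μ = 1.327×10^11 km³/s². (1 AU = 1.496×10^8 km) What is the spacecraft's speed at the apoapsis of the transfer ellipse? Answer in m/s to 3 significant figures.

v = 10700 m/s

In km: r₁ = 0.493 × 1.496×10^8 = 7.37528×10^7 km; r₂ = 2.53 × 1.496×10^8 = 3.78488×10^8 km.
The Hohmann ellipse has a_t = (r₁ + r₂)/2 = 2.261204×10^8 km.
At apoapsis, r = 3.78488×10^8 km.
Applying v² = μ(2/r − 1/a_t): v = 10.69 km/s.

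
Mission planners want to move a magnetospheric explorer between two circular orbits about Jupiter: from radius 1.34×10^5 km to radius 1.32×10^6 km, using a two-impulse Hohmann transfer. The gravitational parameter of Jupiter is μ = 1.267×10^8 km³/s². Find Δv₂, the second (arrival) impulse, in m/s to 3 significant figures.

Transfer-ellipse semi-major axis a_t = (r₁ + r₂)/2 = (1.340×10^5 + 1.320×10^6)/2 = 7.270×10^5 km.
Circular speed at r = 1.320×10^6 km: v_c = √(μ/r) = 9.797 km/s.
Transfer-orbit speed at the same r (vis-viva, a = a_t): v_t = √[μ(2/r − 1/a_t)] = 4.206 km/s.
Δv₂ = |v_t − v_c| = |4.206 − 9.797| = 5.591 km/s.

Δv₂ = 5590 m/s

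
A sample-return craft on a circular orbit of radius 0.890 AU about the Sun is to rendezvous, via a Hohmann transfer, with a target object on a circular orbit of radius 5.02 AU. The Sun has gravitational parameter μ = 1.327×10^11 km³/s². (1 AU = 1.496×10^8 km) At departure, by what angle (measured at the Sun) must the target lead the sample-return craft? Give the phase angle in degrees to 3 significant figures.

In km: r₁ = 0.890 × 1.496×10^8 = 1.33144×10^8 km; r₂ = 5.02 × 1.496×10^8 = 7.50992×10^8 km.
Transfer-ellipse semi-major axis a_t = (r₁ + r₂)/2 = (1.33144×10^8 + 7.50992×10^8)/2 = 4.42068×10^8 km.
Transfer time t = π√(a_t³/μ) = 8.016×10^7 s.
The target's mean motion on its circular orbit is ω₂ = √(μ/r₂³) = 1.770×10^-8 rad/s.
Angle swept by the target during transfer: ω₂·t = 1.4188 rad = 81.29°.
Arrival is 180° from departure on the ellipse, so φ = 180° − 81.29° = 98.7°.

φ = 98.7°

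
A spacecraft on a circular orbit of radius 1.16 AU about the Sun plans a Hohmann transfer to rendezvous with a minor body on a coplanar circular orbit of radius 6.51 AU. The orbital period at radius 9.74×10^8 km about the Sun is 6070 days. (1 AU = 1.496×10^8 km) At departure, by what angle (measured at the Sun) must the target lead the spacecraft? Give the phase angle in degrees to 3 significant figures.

φ = 98.6°

From Kepler's third law T² = 4π²r³/μ at r = 9.74×10^8 km, T = 6070 days = 6070 × 86400 s = 5.24448×10^8 s: μ = 4π²r³/T² = 1.32627×10^11 km³/s².
In km: r₁ = 1.16 × 1.496×10^8 = 1.73536×10^8 km; r₂ = 6.51 × 1.496×10^8 = 9.73896×10^8 km.
Semi-major axis of the transfer orbit: a_t = (1.73536×10^8 + 9.73896×10^8)/2 = 5.73716×10^8 km.
The half-period of the transfer ellipse is t = π√(a_t³/μ) = 1.18544×10^8 s.
The target's mean motion on its circular orbit is ω₂ = √(μ/r₂³) = 1.19825×10^-8 rad/s.
Angle swept by the target during transfer: ω₂·t = 1.4205 rad = 81.39°.
The spacecraft traverses 180° on the transfer ellipse, so the target must lead by 180° − 81.39° = 98.6°.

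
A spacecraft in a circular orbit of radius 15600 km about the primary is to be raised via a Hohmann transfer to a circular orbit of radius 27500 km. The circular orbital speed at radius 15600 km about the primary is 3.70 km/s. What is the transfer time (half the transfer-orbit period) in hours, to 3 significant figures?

t = 5.97 hours

From the circular-orbit relation v² = μ/r at r = 15600 km: μ = v²r = (3.70)² × 15600 = 2.13564×10^5 km³/s².
Transfer-ellipse semi-major axis a_t = (r₁ + r₂)/2 = (15600 + 27500)/2 = 21550 km.
Transfer time t = π√(a_t³/μ) = π√((21550)³ / 2.13564×10^5) = 21506 s.
Converting: 21506 s ÷ 3600 s/hour = 5.97 hours.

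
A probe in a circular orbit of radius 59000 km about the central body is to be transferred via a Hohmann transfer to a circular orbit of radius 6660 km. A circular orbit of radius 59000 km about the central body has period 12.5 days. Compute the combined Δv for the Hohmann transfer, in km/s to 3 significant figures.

Δv = 0.537 km/s

From Kepler's third law T² = 4π²r³/μ at r = 59000 km, T = 12.5 days = 12.5 × 86400 s = 1.080×10^6 s: μ = 4π²r³/T² = 6951.34 km³/s².
Semi-major axis of the transfer orbit: a_t = (59000 + 6660)/2 = 32830 km.
At r₁ the circular-orbit speed is v₁ = √(μ/r₁) = 0.34325 km/s.
Transfer-orbit speed at r₁ (vis-viva): v_a = √[μ(2/r₁ − 1/a_t)] = 0.15460 km/s.
First burn Δv₁ = |v_a − v₁| = 0.18865 km/s.
Circular speed at r₂: v₂ = √(μ/r₂) = 1.02164 km/s.
Transfer-orbit speed at r₂: v_p = √[μ(2/r₂ − 1/a_t)] = 1.36958 km/s.
Second burn Δv₂ = |v₂ − v_p| = 0.34794 km/s.
Δv = Δv₁ + Δv₂ = 0.18865 + 0.34794 = 0.5366 km/s.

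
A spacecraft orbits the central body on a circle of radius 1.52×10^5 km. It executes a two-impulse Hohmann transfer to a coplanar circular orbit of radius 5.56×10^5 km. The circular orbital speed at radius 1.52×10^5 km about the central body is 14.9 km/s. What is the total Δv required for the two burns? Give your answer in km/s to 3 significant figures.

Δv = 6.46 km/s

From the circular-orbit relation v² = μ/r at r = 1.52×10^5 km: μ = v²r = (14.9)² × 1.52×10^5 = 3.37455×10^7 km³/s².
Transfer-ellipse semi-major axis a_t = (r₁ + r₂)/2 = (1.520×10^5 + 5.560×10^5)/2 = 3.540×10^5 km.
Circular speed at r₁: v₁ = √(μ/r₁) = √(3.37455×10^7/1.520×10^5) = 14.900 km/s.
On the transfer ellipse at r₁, vis-viva gives v_p = √[μ(2/r₁ − 1/a_t)] = 18.673 km/s.
First burn Δv₁ = |v_p − v₁| = 3.773 km/s.
At r₂, v₂ = √(μ/r₂) = 7.791 km/s.
Transfer-orbit speed at r₂: v_a = √[μ(2/r₂ − 1/a_t)] = 5.105 km/s.
Second burn Δv₂ = |v₂ − v_a| = 2.686 km/s.
Total Δv = Δv₁ + Δv₂ = 6.459 km/s.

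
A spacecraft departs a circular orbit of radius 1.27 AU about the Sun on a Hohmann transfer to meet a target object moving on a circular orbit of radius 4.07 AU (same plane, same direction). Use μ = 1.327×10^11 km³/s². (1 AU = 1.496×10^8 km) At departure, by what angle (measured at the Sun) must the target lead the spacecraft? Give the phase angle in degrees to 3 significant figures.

φ = 84.4°

In km: r₁ = 1.27 × 1.496×10^8 = 1.89992×10^8 km; r₂ = 4.07 × 1.496×10^8 = 6.08872×10^8 km.
Transfer-ellipse semi-major axis a_t = (r₁ + r₂)/2 = (1.89992×10^8 + 6.08872×10^8)/2 = 3.99432×10^8 km.
The half-period of the transfer ellipse is t = π√(a_t³/μ) = 6.88460×10^7 s.
Target angular speed ω₂ = √(μ/r₂³) = 2.42464×10^-8 rad/s.
Angle swept by the target during transfer: ω₂·t = 1.6693 rad = 95.64°.
Arrival is 180° from departure on the ellipse, so φ = 180° − 95.64° = 84.4°.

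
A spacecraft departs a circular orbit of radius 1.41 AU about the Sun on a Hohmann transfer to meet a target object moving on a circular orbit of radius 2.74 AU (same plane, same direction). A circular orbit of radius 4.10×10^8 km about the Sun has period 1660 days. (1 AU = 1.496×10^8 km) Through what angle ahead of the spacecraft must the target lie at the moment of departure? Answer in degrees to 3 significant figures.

φ = 61.4°

From Kepler's third law T² = 4π²r³/μ at r = 4.10×10^8 km, T = 1660 days = 1660 × 86400 s = 1.43424×10^8 s: μ = 4π²r³/T² = 1.32272×10^11 km³/s².
In km: r₁ = 1.41 × 1.496×10^8 = 2.10936×10^8 km; r₂ = 2.74 × 1.496×10^8 = 4.09904×10^8 km.
Semi-major axis of the transfer orbit: a_t = (2.10936×10^8 + 4.09904×10^8)/2 = 3.1042×10^8 km.
Transfer time t = π√(a_t³/μ) = 4.724×10^7 s.
The target's mean motion on its circular orbit is ω₂ = √(μ/r₂³) = 4.382×10^-8 rad/s.
Angle swept by the target during transfer: ω₂·t = 2.070 rad = 118.6°.
Arrival is 180° from departure on the ellipse, so φ = 180° − 118.6° = 61.4°.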